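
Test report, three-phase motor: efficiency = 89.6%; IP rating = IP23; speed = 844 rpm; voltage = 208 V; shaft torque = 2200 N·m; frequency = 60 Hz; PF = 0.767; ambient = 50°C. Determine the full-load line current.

ω = 2π×844/60 = 88.38 rad/s; P_out = τω = 2200 × 88.38 = 194436 W
P_in = P_out / η = 194436 / 0.896 = 217004 W
I_L = P_in / (√3·V_L·cosφ) = 217004 / (1.732 × 208 × 0.767) = 785 A

785 A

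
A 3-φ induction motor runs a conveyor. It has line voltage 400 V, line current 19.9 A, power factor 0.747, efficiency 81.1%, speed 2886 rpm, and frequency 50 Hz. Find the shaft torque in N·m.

27.6 N·m

P_in = √3·V·I·cosφ = 1.732 × 400 × 19.9 × 0.747 = 10299 W
P_out = η·P_in = 0.811 × 10299 = 8352 W
n = 2886 rpm
ω = 2π×2886/60 = 302.2 rad/s
τ = P_out/ω = 8352/302.2 = 27.6 N·m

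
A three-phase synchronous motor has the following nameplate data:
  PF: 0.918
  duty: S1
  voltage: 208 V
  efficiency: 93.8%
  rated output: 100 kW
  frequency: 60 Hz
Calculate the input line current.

P_out = 100 kW = 100000 W
P_in = P_out / η = 100000 / 0.938 = 106610 W
I_L = P_in / (√3·V_L·cosφ) = 106610 / (1.732 × 208 × 0.918) = 322 A

322 A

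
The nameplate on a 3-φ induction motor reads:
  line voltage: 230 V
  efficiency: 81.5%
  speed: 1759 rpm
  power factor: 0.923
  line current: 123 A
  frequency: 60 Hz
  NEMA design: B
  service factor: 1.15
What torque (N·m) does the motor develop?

P_in = √3·V·I·cosφ = 1.732 × 230 × 123 × 0.923 = 45225 W
P_out = η·P_in = 0.815 × 45225 = 36858 W
n = 1759 rpm
ω = 2π×1759/60 = 184.2 rad/s
τ = P_out/ω = 36858/184.2 = 200 N·m

200 N·m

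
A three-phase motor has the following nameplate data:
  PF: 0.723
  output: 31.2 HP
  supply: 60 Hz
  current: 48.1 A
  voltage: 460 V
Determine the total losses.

P_in = √3·V·I·cosφ = 1.732×460×48.1×0.723 = 27707 W
P_out = 31.2×746 = 23275 W
Losses = P_in − P_out = 27707 − 23275 = 4432 W

4.43 kW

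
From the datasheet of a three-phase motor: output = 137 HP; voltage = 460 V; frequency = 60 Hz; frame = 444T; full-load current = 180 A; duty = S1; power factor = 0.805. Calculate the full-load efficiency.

88.5 %

P_out = 137 × 746 = 102202 W
P_in = √3·V_L·I_L·cosφ = 1.732 × 460 × 180 × 0.805 = 115445 W
η = P_out / P_in = 102202 / 115445 = 0.885 = 88.5%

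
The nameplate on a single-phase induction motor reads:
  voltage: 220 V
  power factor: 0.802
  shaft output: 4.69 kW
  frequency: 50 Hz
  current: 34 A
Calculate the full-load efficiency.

P_out = 4.69 kW = 4690 W
P_in = V·I·cosφ = 220 × 34 × 0.802 = 5999 W
η = P_out / P_in = 4690 / 5999 = 0.782 = 78.2%

78.2 %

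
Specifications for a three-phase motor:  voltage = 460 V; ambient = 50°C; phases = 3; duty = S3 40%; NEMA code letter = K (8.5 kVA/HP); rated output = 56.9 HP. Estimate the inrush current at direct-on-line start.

S_LR = 8.5 × 56.9 = 483.65 kVA
I_LR = S_LR/(√3·V_L) = 483650/(1.732×460) = 607 A

607 A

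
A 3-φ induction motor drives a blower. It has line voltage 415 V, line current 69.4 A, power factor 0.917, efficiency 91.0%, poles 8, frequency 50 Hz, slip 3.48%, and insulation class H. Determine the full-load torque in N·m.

P_in = √3·V·I·cosφ = 1.732 × 415 × 69.4 × 0.917 = 45743 W
P_out = η·P_in = 0.91 × 45743 = 41626 W
n_s = 120×50/8 = 750 rpm; n = 750×(1−0.0348) = 724 rpm
ω = 2π×724/60 = 75.82 rad/s
τ = P_out/ω = 41626/75.82 = 549 N·m

549 N·m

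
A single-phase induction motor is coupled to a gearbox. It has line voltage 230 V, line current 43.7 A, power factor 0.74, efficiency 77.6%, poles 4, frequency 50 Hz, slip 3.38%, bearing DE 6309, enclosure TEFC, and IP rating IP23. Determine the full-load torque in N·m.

38 N·m

P_in = V·I·cosφ = 230 × 43.7 × 0.74 = 7438 W
P_out = η·P_in = 0.776 × 7438 = 5772 W
n_s = 120×50/4 = 1500 rpm; n = 1500×(1−0.0338) = 1449 rpm
ω = 2π×1449/60 = 151.7 rad/s
τ = P_out/ω = 5772/151.7 = 38 N·m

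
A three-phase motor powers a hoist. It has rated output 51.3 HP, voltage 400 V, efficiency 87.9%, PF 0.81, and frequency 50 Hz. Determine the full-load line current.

77.6 A

P_out = 51.3 × 746 = 38270 W
P_in = P_out / η = 38270 / 0.879 = 43538 W
I_L = P_in / (√3·V_L·cosφ) = 43538 / (1.732 × 400 × 0.81) = 77.6 A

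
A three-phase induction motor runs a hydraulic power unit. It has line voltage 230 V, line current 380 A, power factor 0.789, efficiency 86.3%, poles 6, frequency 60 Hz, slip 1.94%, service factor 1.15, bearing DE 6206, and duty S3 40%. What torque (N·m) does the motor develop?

P_in = √3·V·I·cosφ = 1.732 × 230 × 380 × 0.789 = 119436 W
P_out = η·P_in = 0.863 × 119436 = 103073 W
n_s = 120×60/6 = 1200 rpm; n = 1200×(1−0.0194) = 1177 rpm
ω = 2π×1177/60 = 123.3 rad/s
τ = P_out/ω = 103073/123.3 = 836 N·m

836 N·m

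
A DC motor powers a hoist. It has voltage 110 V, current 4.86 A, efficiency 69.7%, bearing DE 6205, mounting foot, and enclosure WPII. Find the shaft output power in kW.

P_in = V·I = 110 × 4.86 = 535 W
P_out = η·P_in = 0.697 × 535 = 373 W

0.373 kW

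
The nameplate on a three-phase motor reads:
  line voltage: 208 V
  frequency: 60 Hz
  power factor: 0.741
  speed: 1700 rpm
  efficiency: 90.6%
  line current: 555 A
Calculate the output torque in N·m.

P_in = √3·V·I·cosφ = 1.732 × 208 × 555 × 0.741 = 148157 W
P_out = η·P_in = 0.906 × 148157 = 134230 W
n = 1700 rpm
ω = 2π×1700/60 = 178 rad/s
τ = P_out/ω = 134230/178 = 754 N·m

754 N·m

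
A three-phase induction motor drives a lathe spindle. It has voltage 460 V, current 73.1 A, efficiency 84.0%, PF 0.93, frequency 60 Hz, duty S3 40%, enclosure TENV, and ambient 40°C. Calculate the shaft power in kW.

P_in = √3·V·I·cosφ = 1.732 × 460 × 73.1 × 0.93 = 54163 W
P_out = η·P_in = 0.84 × 54163 = 45497 W

45.5 kW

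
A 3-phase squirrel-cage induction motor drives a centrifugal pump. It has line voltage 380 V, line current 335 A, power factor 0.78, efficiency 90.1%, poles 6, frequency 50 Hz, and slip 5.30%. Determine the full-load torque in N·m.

1560 N·m

P_in = √3·V·I·cosφ = 1.732 × 380 × 335 × 0.78 = 171977 W
P_out = η·P_in = 0.901 × 171977 = 154951 W
n_s = 120×50/6 = 1000 rpm; n = 1000×(1−0.053) = 947 rpm
ω = 2π×947/60 = 99.17 rad/s
τ = P_out/ω = 154951/99.17 = 1560 N·m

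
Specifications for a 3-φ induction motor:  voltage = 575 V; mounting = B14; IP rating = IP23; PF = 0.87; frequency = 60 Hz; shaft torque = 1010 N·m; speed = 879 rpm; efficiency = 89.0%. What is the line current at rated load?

ω = 2π×879/60 = 92.05 rad/s; P_out = τω = 1010 × 92.05 = 92971 W
P_in = P_out / η = 92971 / 0.890 = 104462 W
I_L = P_in / (√3·V_L·cosφ) = 104462 / (1.732 × 575 × 0.87) = 121 A

121 A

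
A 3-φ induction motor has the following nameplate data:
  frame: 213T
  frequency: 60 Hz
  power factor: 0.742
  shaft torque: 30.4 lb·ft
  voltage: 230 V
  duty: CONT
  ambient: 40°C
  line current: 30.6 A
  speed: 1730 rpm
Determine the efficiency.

τ = 30.4 lb·ft × 1.356 = 41.22 N·m
ω = 2π × 1730/60 = 181.2 rad/s; P_out = τω = 41.22 × 181.2 = 7469 W
P_in = √3·V_L·I_L·cosφ = 1.732 × 230 × 30.6 × 0.742 = 9045 W
η = P_out / P_in = 7469 / 9045 = 0.826 = 82.6%

82.6 %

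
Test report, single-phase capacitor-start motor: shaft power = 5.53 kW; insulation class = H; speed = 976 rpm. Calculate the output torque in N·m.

ω = 2π × 976/60 = 102.2 rad/s
τ = P/ω = 5530/102.2 = 54.1 N·m

54.1 N·m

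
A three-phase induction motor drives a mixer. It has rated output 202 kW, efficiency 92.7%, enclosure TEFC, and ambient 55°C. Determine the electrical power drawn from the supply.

P_out = 202000 W
P_in = P_out/η = 202000/0.927 = 217907 W = 218 kW

218 kW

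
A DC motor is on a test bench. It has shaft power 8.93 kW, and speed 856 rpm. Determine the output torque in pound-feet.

ω = 2π × 856/60 = 89.64 rad/s
τ = P/ω = 8930/89.64 = 99.62 N·m
In lb·ft: 99.62/1.356 = 73.5 lb·ft

73.5 lb·ft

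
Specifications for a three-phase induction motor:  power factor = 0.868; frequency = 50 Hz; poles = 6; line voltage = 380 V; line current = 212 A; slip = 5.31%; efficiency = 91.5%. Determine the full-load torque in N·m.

P_in = √3·V·I·cosφ = 1.732 × 380 × 212 × 0.868 = 121112 W
P_out = η·P_in = 0.915 × 121112 = 110817 W
n_s = 120×50/6 = 1000 rpm; n = 1000×(1−0.0531) = 947 rpm
ω = 2π×947/60 = 99.17 rad/s
τ = P_out/ω = 110817/99.17 = 1120 N·m

1120 N·m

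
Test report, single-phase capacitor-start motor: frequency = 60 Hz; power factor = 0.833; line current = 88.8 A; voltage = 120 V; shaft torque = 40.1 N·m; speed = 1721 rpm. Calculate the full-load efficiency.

81.4 %

ω = 2π × 1721/60 = 180.2 rad/s; P_out = τω = 40.1 × 180.2 = 7226 W
P_in = V·I·cosφ = 120 × 88.8 × 0.833 = 8876 W
η = P_out / P_in = 7226 / 8876 = 0.814 = 81.4%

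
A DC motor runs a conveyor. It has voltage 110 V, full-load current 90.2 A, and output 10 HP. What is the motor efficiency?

75.2 %

P_out = 10 × 746 = 7460 W
P_in = V·I = 110 × 90.2 = 9922 W
η = P_out / P_in = 7460 / 9922 = 0.752 = 75.2%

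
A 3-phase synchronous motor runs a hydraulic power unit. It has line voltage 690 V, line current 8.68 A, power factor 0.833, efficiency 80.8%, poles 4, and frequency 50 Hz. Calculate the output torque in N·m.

P_in = √3·V·I·cosφ = 1.732 × 690 × 8.68 × 0.833 = 8641 W
P_out = η·P_in = 0.808 × 8641 = 6982 W
n = n_s = 120×50/4 = 1500 rpm (synchronous)
ω = 2π×1500/60 = 157.1 rad/s
τ = P_out/ω = 6982/157.1 = 44.4 N·m

44.4 N·m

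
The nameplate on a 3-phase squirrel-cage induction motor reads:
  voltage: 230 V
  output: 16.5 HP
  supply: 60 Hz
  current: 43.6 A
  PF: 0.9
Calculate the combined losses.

3.32 kW

P_in = √3·V·I·cosφ = 1.732×230×43.6×0.9 = 15632 W
P_out = 16.5×746 = 12309 W
Losses = P_in − P_out = 15632 − 12309 = 3323 W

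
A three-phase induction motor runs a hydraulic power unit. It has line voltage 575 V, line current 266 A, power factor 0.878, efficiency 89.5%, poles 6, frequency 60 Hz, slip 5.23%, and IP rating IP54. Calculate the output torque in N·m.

P_in = √3·V·I·cosφ = 1.732 × 575 × 266 × 0.878 = 232590 W
P_out = η·P_in = 0.895 × 232590 = 208168 W
n_s = 120×60/6 = 1200 rpm; n = 1200×(1−0.0523) = 1137 rpm
ω = 2π×1137/60 = 119.1 rad/s
τ = P_out/ω = 208168/119.1 = 1750 N·m

1750 N·m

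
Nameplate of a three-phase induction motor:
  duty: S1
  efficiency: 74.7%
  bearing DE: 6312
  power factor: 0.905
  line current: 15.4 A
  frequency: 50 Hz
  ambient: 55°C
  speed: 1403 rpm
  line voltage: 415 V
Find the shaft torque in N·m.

P_in = √3·V·I·cosφ = 1.732 × 415 × 15.4 × 0.905 = 10018 W
P_out = η·P_in = 0.747 × 10018 = 7483 W
n = 1403 rpm
ω = 2π×1403/60 = 146.9 rad/s
τ = P_out/ω = 7483/146.9 = 50.9 N·m

50.9 N·m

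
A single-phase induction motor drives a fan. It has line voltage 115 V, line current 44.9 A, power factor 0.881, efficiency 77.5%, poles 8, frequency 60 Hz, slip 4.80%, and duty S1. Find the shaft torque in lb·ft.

P_in = V·I·cosφ = 115 × 44.9 × 0.881 = 4549 W
P_out = η·P_in = 0.775 × 4549 = 3525 W
n_s = 120×60/8 = 900 rpm; n = 900×(1−0.048) = 857 rpm
ω = 2π×857/60 = 89.74 rad/s
τ = P_out/ω = 3525/89.74 = 39.28 N·m
In lb·ft: 39.28/1.356 = 29 lb·ft

29 lb·ft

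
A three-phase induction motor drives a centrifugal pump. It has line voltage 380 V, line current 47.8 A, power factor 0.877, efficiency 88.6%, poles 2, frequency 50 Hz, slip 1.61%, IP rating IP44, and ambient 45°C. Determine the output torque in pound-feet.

P_in = √3·V·I·cosφ = 1.732 × 380 × 47.8 × 0.877 = 27590 W
P_out = η·P_in = 0.886 × 27590 = 24445 W
n_s = 120×50/2 = 3000 rpm; n = 3000×(1−0.0161) = 2952 rpm
ω = 2π×2952/60 = 309.1 rad/s
τ = P_out/ω = 24445/309.1 = 79.08 N·m
In lb·ft: 79.08/1.356 = 58.3 lb·ft

58.3 lb·ft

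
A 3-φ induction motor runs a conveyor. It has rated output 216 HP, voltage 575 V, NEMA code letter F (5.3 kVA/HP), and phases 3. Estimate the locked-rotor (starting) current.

1150 A

S_LR = 5.3 × 216 = 1144.8 kVA
I_LR = S_LR/(√3·V_L) = 1144800/(1.732×575) = 1150 A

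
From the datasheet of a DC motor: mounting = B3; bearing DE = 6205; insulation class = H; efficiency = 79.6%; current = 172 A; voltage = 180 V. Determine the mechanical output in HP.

33 HP

P_in = V·I = 180 × 172 = 30960 W
P_out = η·P_in = 0.796 × 30960 = 24644 W
= 24644/746 = 33 HP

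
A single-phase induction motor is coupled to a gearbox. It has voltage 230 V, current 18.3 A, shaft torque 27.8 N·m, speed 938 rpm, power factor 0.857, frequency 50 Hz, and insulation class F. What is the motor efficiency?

ω = 2π × 938/60 = 98.23 rad/s; P_out = τω = 27.8 × 98.23 = 2731 W
P_in = V·I·cosφ = 230 × 18.3 × 0.857 = 3607 W
η = P_out / P_in = 2731 / 3607 = 0.757 = 75.7%

75.7 %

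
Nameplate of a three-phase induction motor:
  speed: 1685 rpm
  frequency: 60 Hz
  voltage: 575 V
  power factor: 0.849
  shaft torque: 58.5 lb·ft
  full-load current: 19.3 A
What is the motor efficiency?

85.8 %

τ = 58.5 lb·ft × 1.356 = 79.33 N·m
ω = 2π × 1685/60 = 176.5 rad/s; P_out = τω = 79.33 × 176.5 = 14002 W
P_in = √3·V_L·I_L·cosφ = 1.732 × 575 × 19.3 × 0.849 = 16319 W
η = P_out / P_in = 14002 / 16319 = 0.858 = 85.8%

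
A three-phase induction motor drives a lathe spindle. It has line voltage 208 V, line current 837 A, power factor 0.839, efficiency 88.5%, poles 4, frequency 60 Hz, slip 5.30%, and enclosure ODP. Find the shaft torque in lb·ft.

925 lb·ft

P_in = √3·V·I·cosφ = 1.732 × 208 × 837 × 0.839 = 252987 W
P_out = η·P_in = 0.885 × 252987 = 223893 W
n_s = 120×60/4 = 1800 rpm; n = 1800×(1−0.053) = 1705 rpm
ω = 2π×1705/60 = 178.5 rad/s
τ = P_out/ω = 223893/178.5 = 1254 N·m
In lb·ft: 1254/1.356 = 925 lb·ft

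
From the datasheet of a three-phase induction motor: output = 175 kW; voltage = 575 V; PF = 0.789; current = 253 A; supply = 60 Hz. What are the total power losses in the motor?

P_in = √3·V·I·cosφ = 1.732×575×253×0.789 = 198799 W
P_out = 175000 W
Losses = P_in − P_out = 198799 − 175000 = 23799 W

23800 W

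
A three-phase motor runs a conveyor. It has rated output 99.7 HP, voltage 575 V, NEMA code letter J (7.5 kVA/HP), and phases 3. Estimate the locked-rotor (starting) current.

S_LR = 7.5 × 99.7 = 747.75 kVA
I_LR = S_LR/(√3·V_L) = 747750/(1.732×575) = 751 A

751 A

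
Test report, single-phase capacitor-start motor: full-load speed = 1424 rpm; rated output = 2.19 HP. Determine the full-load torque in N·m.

P_out = 2.19 × 746 = 1634 W
ω = 2π × 1424/60 = 149.1 rad/s
τ = P_out/ω = 1634/149.1 = 11 N·m

11 N·m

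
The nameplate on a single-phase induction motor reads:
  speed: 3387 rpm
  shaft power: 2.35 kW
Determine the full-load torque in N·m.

ω = 2π × 3387/60 = 354.7 rad/s
τ = P/ω = 2350/354.7 = 6.63 N·m

6.63 N·m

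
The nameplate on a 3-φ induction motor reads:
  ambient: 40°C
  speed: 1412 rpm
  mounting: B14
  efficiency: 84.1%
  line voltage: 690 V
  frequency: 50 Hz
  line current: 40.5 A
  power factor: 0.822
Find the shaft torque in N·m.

P_in = √3·V·I·cosφ = 1.732 × 690 × 40.5 × 0.822 = 39785 W
P_out = η·P_in = 0.841 × 39785 = 33459 W
n = 1412 rpm
ω = 2π×1412/60 = 147.9 rad/s
τ = P_out/ω = 33459/147.9 = 226 N·m

226 N·m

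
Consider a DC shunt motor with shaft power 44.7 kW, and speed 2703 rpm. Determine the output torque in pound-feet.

ω = 2π × 2703/60 = 283.1 rad/s
τ = P/ω = 44700/283.1 = 157.9 N·m
In lb·ft: 157.9/1.356 = 116 lb·ft

116 lb·ft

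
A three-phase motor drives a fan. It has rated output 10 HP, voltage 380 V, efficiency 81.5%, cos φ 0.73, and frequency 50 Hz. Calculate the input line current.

19.1 A

P_out = 10 × 746 = 7460 W
P_in = P_out / η = 7460 / 0.815 = 9153 W
I_L = P_in / (√3·V_L·cosφ) = 9153 / (1.732 × 380 × 0.73) = 19.1 A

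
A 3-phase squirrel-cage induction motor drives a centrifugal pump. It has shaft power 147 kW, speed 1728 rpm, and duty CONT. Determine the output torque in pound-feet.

599 lb·ft

ω = 2π × 1728/60 = 181 rad/s
τ = P/ω = 147000/181 = 812.2 N·m
In lb·ft: 812.2/1.356 = 599 lb·ft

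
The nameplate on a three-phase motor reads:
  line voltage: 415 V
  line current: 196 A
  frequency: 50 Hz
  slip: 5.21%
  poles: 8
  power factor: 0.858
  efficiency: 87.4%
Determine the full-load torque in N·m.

1420 N·m

P_in = √3·V·I·cosφ = 1.732 × 415 × 196 × 0.858 = 120876 W
P_out = η·P_in = 0.874 × 120876 = 105646 W
n_s = 120×50/8 = 750 rpm; n = 750×(1−0.0521) = 711 rpm
ω = 2π×711/60 = 74.46 rad/s
τ = P_out/ω = 105646/74.46 = 1420 N·m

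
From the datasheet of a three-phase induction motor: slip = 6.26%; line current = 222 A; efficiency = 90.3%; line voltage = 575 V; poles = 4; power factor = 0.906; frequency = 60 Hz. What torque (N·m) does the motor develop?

1020 N·m

P_in = √3·V·I·cosφ = 1.732 × 575 × 222 × 0.906 = 200307 W
P_out = η·P_in = 0.903 × 200307 = 180877 W
n_s = 120×60/4 = 1800 rpm; n = 1800×(1−0.0626) = 1687 rpm
ω = 2π×1687/60 = 176.7 rad/s
τ = P_out/ω = 180877/176.7 = 1020 N·m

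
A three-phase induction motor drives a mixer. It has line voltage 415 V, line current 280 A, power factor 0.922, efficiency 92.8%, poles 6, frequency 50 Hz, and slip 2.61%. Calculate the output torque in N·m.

1690 N·m

P_in = √3·V·I·cosφ = 1.732 × 415 × 280 × 0.922 = 185560 W
P_out = η·P_in = 0.928 × 185560 = 172200 W
n_s = 120×50/6 = 1000 rpm; n = 1000×(1−0.0261) = 974 rpm
ω = 2π×974/60 = 102 rad/s
τ = P_out/ω = 172200/102 = 1690 N·m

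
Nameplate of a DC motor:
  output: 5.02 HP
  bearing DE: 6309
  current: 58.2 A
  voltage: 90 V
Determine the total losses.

P_in = V·I = 90×58.2 = 5238 W
P_out = 5.02×746 = 3745 W
Losses = P_in − P_out = 5238 − 3745 = 1493 W

1490 W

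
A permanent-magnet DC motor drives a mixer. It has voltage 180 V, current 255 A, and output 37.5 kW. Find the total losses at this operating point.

8.4 kW

P_in = V·I = 180×255 = 45900 W
P_out = 37500 W
Losses = P_in − P_out = 45900 − 37500 = 8400 W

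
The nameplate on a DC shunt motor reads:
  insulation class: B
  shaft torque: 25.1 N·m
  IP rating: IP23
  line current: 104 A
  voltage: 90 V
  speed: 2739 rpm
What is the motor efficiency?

76.9 %

ω = 2π × 2739/60 = 286.8 rad/s; P_out = τω = 25.1 × 286.8 = 7199 W
P_in = V·I = 90 × 104 = 9360 W
η = P_out / P_in = 7199 / 9360 = 0.769 = 76.9%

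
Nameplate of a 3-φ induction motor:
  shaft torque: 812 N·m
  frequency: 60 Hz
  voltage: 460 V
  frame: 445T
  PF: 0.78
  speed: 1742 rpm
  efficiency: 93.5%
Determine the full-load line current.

ω = 2π×1742/60 = 182.4 rad/s; P_out = τω = 812 × 182.4 = 148109 W
P_in = P_out / η = 148109 / 0.935 = 158405 W
I_L = P_in / (√3·V_L·cosφ) = 158405 / (1.732 × 460 × 0.78) = 255 A

255 A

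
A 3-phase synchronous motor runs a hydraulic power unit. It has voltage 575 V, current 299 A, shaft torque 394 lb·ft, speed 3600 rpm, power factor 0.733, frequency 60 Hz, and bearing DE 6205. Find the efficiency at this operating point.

τ = 394 lb·ft × 1.356 = 534.3 N·m
ω = 2π × 3600/60 = 377 rad/s; P_out = τω = 534.3 × 377 = 201431 W
P_in = √3·V_L·I_L·cosφ = 1.732 × 575 × 299 × 0.733 = 218268 W
η = P_out / P_in = 201431 / 218268 = 0.923 = 92.3%

92.3 %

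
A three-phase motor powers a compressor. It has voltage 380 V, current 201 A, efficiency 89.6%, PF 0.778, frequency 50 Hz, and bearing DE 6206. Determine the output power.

92.2 kW

P_in = √3·V·I·cosφ = 1.732 × 380 × 201 × 0.778 = 102922 W
P_out = η·P_in = 0.896 × 102922 = 92218 W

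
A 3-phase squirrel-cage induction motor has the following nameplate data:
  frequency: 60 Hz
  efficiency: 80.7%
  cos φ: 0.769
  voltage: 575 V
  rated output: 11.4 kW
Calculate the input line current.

18.4 A

P_out = 11.4 kW = 11400 W
P_in = P_out / η = 11400 / 0.807 = 14126 W
I_L = P_in / (√3·V_L·cosφ) = 14126 / (1.732 × 575 × 0.769) = 18.4 A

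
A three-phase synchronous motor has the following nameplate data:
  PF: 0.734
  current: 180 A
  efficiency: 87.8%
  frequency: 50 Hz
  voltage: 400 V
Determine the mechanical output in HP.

108 HP

P_in = √3·V·I·cosφ = 1.732 × 400 × 180 × 0.734 = 91533 W
P_out = η·P_in = 0.878 × 91533 = 80366 W
= 80366/746 = 108 HP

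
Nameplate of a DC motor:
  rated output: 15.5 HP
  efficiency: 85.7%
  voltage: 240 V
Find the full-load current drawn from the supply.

56.2 A

P_out = 15.5 × 746 = 11563 W
P_in = P_out / η = 11563 / 0.857 = 13492 W
I = P_in / V = 13492 / 240 = 56.2 A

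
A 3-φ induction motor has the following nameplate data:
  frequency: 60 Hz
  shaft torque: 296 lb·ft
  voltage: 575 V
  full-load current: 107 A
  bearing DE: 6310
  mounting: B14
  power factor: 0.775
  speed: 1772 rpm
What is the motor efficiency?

90.2 %

τ = 296 lb·ft × 1.356 = 401.4 N·m
ω = 2π × 1772/60 = 185.6 rad/s; P_out = τω = 401.4 × 185.6 = 74500 W
P_in = √3·V_L·I_L·cosφ = 1.732 × 575 × 107 × 0.775 = 82585 W
η = P_out / P_in = 74500 / 82585 = 0.902 = 90.2%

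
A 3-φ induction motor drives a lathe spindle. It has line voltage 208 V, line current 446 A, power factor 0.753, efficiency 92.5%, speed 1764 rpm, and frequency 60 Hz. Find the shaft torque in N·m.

606 N·m

P_in = √3·V·I·cosφ = 1.732 × 208 × 446 × 0.753 = 120988 W
P_out = η·P_in = 0.925 × 120988 = 111914 W
n = 1764 rpm
ω = 2π×1764/60 = 184.7 rad/s
τ = P_out/ω = 111914/184.7 = 606 N·m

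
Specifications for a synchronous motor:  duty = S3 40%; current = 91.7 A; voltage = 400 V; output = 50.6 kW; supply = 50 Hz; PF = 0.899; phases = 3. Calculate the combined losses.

6.51 kW

P_in = √3·V·I·cosφ = 1.732×400×91.7×0.899 = 57113 W
P_out = 50600 W
Losses = P_in − P_out = 57113 − 50600 = 6513 W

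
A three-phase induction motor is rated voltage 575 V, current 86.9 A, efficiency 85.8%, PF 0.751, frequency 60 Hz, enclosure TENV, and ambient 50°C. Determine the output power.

P_in = √3·V·I·cosφ = 1.732 × 575 × 86.9 × 0.751 = 64994 W
P_out = η·P_in = 0.858 × 64994 = 55765 W

55.8 kW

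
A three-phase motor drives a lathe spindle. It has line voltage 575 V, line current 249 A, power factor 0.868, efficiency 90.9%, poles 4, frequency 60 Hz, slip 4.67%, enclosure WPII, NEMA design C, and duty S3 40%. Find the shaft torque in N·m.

P_in = √3·V·I·cosφ = 1.732 × 575 × 249 × 0.868 = 215246 W
P_out = η·P_in = 0.909 × 215246 = 195659 W
n_s = 120×60/4 = 1800 rpm; n = 1800×(1−0.0467) = 1716 rpm
ω = 2π×1716/60 = 179.7 rad/s
τ = P_out/ω = 195659/179.7 = 1090 N·m

1090 N·m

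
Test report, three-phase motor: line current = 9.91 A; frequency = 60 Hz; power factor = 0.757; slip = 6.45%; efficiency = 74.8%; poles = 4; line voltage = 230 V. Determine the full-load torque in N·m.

P_in = √3·V·I·cosφ = 1.732 × 230 × 9.91 × 0.757 = 2988 W
P_out = η·P_in = 0.748 × 2988 = 2235 W
n_s = 120×60/4 = 1800 rpm; n = 1800×(1−0.0645) = 1684 rpm
ω = 2π×1684/60 = 176.3 rad/s
τ = P_out/ω = 2235/176.3 = 12.7 N·m

12.7 N·m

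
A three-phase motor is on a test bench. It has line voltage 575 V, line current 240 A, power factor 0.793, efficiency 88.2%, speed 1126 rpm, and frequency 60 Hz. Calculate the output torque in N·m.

1420 N·m

P_in = √3·V·I·cosφ = 1.732 × 575 × 240 × 0.793 = 189540 W
P_out = η·P_in = 0.882 × 189540 = 167174 W
n = 1126 rpm
ω = 2π×1126/60 = 117.9 rad/s
τ = P_out/ω = 167174/117.9 = 1420 N·m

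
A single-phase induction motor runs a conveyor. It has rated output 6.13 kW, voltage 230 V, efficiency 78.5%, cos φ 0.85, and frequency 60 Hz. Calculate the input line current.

P_out = 6.13 kW = 6130 W
P_in = P_out / η = 6130 / 0.785 = 7809 W
I = P_in / (V·cosφ) = 7809 / (230 × 0.85) = 39.9 A

39.9 A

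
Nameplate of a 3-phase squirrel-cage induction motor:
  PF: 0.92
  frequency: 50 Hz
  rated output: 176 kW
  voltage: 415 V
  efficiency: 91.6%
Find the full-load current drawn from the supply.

P_out = 176 kW = 176000 W
P_in = P_out / η = 176000 / 0.916 = 192140 W
I_L = P_in / (√3·V_L·cosφ) = 192140 / (1.732 × 415 × 0.92) = 291 A

291 A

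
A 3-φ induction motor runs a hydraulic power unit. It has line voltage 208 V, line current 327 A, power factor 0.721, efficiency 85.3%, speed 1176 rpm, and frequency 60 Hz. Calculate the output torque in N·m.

588 N·m

P_in = √3·V·I·cosφ = 1.732 × 208 × 327 × 0.721 = 84936 W
P_out = η·P_in = 0.853 × 84936 = 72450 W
n = 1176 rpm
ω = 2π×1176/60 = 123.2 rad/s
τ = P_out/ω = 72450/123.2 = 588 N·m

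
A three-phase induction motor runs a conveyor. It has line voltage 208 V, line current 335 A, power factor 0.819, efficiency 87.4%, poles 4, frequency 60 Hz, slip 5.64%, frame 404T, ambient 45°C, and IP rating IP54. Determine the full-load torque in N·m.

P_in = √3·V·I·cosφ = 1.732 × 208 × 335 × 0.819 = 98842 W
P_out = η·P_in = 0.874 × 98842 = 86388 W
n_s = 120×60/4 = 1800 rpm; n = 1800×(1−0.0564) = 1698 rpm
ω = 2π×1698/60 = 177.8 rad/s
τ = P_out/ω = 86388/177.8 = 486 N·m

486 N·m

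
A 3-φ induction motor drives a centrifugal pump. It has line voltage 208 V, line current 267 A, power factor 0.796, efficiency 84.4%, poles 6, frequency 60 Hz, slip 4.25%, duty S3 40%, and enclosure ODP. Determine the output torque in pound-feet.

396 lb·ft

P_in = √3·V·I·cosφ = 1.732 × 208 × 267 × 0.796 = 76566 W
P_out = η·P_in = 0.844 × 76566 = 64622 W
n_s = 120×60/6 = 1200 rpm; n = 1200×(1−0.0425) = 1149 rpm
ω = 2π×1149/60 = 120.3 rad/s
τ = P_out/ω = 64622/120.3 = 537.2 N·m
In lb·ft: 537.2/1.356 = 396 lb·ft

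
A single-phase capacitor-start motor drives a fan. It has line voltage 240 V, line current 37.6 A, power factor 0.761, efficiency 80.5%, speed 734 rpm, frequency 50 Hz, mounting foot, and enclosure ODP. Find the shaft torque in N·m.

71.9 N·m

P_in = V·I·cosφ = 240 × 37.6 × 0.761 = 6867 W
P_out = η·P_in = 0.805 × 6867 = 5528 W
n = 734 rpm
ω = 2π×734/60 = 76.86 rad/s
τ = P_out/ω = 5528/76.86 = 71.9 N·m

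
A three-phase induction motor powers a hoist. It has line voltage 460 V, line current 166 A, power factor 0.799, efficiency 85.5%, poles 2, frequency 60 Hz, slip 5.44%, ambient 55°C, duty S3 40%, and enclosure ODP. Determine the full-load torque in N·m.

253 N·m

P_in = √3·V·I·cosφ = 1.732 × 460 × 166 × 0.799 = 105672 W
P_out = η·P_in = 0.855 × 105672 = 90350 W
n_s = 120×60/2 = 3600 rpm; n = 3600×(1−0.0544) = 3404 rpm
ω = 2π×3404/60 = 356.5 rad/s
τ = P_out/ω = 90350/356.5 = 253 N·m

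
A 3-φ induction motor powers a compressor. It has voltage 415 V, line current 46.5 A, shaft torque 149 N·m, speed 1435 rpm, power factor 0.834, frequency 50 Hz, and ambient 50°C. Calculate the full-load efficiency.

80.3 %

ω = 2π × 1435/60 = 150.3 rad/s; P_out = τω = 149 × 150.3 = 22395 W
P_in = √3·V_L·I_L·cosφ = 1.732 × 415 × 46.5 × 0.834 = 27875 W
η = P_out / P_in = 22395 / 27875 = 0.803 = 80.3%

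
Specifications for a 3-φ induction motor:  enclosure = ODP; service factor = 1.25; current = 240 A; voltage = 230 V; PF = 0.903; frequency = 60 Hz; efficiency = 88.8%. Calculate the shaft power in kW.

76.7 kW

P_in = √3·V·I·cosφ = 1.732 × 230 × 240 × 0.903 = 86333 W
P_out = η·P_in = 0.888 × 86333 = 76664 W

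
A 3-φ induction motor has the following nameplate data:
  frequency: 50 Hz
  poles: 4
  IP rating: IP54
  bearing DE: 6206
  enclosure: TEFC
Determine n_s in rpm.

1500 rpm

n_s = 120f/p = 120×50/4 = 1500 rpm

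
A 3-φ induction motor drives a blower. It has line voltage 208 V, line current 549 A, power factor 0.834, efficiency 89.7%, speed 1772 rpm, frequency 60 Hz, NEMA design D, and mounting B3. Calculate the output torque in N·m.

P_in = √3·V·I·cosφ = 1.732 × 208 × 549 × 0.834 = 164949 W
P_out = η·P_in = 0.897 × 164949 = 147959 W
n = 1772 rpm
ω = 2π×1772/60 = 185.6 rad/s
τ = P_out/ω = 147959/185.6 = 797 N·m

797 N·m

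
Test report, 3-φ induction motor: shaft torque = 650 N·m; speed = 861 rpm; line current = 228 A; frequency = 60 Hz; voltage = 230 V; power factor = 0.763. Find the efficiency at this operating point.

ω = 2π × 861/60 = 90.16 rad/s; P_out = τω = 650 × 90.16 = 58604 W
P_in = √3·V_L·I_L·cosφ = 1.732 × 230 × 228 × 0.763 = 69300 W
η = P_out / P_in = 58604 / 69300 = 0.846 = 84.6%

84.6 %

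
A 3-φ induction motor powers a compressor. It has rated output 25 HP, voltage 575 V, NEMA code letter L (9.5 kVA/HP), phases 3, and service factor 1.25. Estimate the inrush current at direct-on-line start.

S_LR = 9.5 × 25 = 237.5 kVA
I_LR = S_LR/(√3·V_L) = 237500/(1.732×575) = 238 A

238 A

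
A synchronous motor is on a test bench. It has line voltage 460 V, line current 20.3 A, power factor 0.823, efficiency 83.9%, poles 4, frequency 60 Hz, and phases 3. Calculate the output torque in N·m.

P_in = √3·V·I·cosφ = 1.732 × 460 × 20.3 × 0.823 = 13311 W
P_out = η·P_in = 0.839 × 13311 = 11168 W
n = n_s = 120×60/4 = 1800 rpm (synchronous)
ω = 2π×1800/60 = 188.5 rad/s
τ = P_out/ω = 11168/188.5 = 59.2 N·m

59.2 N·m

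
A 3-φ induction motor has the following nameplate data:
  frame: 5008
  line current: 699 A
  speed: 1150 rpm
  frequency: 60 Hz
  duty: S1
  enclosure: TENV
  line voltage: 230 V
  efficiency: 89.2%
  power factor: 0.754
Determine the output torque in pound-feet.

1150 lb·ft

P_in = √3·V·I·cosφ = 1.732 × 230 × 699 × 0.754 = 209954 W
P_out = η·P_in = 0.892 × 209954 = 187279 W
n = 1150 rpm
ω = 2π×1150/60 = 120.4 rad/s
τ = P_out/ω = 187279/120.4 = 1555 N·m
In lb·ft: 1555/1.356 = 1150 lb·ft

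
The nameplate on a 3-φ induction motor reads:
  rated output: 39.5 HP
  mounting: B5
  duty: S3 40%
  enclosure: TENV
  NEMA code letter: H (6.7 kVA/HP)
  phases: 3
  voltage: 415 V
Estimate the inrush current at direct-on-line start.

368 A

S_LR = 6.7 × 39.5 = 264.65 kVA
I_LR = S_LR/(√3·V_L) = 264650/(1.732×415) = 368 A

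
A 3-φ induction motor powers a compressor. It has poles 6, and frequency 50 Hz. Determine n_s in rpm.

n_s = 120f/p = 120×50/6 = 1000 rpm

1000 rpm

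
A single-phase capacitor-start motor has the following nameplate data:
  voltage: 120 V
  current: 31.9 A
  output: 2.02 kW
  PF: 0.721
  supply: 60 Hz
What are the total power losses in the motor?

P_in = V·I·cosφ = 120×31.9×0.721 = 2760 W
P_out = 2020 W
Losses = P_in − P_out = 2760 − 2020 = 740 W

740 W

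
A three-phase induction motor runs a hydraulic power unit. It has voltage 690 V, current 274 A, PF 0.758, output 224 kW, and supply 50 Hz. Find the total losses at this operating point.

24200 W

P_in = √3·V·I·cosφ = 1.732×690×274×0.758 = 248209 W
P_out = 224000 W
Losses = P_in − P_out = 248209 − 224000 = 24209 W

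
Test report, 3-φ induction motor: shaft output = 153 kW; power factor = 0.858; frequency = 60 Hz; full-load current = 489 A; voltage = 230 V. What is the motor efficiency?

91.5 %

P_out = 153 kW = 153000 W
P_in = √3·V_L·I_L·cosφ = 1.732 × 230 × 489 × 0.858 = 167137 W
η = P_out / P_in = 153000 / 167137 = 0.915 = 91.5%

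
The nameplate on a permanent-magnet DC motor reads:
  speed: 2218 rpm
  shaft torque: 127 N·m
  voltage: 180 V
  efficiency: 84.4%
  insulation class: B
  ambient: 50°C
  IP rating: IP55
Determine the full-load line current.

ω = 2π×2218/60 = 232.3 rad/s; P_out = τω = 127 × 232.3 = 29502 W
P_in = P_out / η = 29502 / 0.844 = 34955 W
I = P_in / V = 34955 / 180 = 194 A

194 A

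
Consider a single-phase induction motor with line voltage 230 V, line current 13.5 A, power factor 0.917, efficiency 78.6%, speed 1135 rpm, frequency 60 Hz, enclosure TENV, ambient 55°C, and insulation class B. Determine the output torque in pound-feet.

13.9 lb·ft

P_in = V·I·cosφ = 230 × 13.5 × 0.917 = 2847 W
P_out = η·P_in = 0.786 × 2847 = 2238 W
n = 1135 rpm
ω = 2π×1135/60 = 118.9 rad/s
τ = P_out/ω = 2238/118.9 = 18.82 N·m
In lb·ft: 18.82/1.356 = 13.9 lb·ft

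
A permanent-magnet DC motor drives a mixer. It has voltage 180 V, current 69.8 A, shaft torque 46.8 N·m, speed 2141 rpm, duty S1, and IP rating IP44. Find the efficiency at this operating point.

ω = 2π × 2141/60 = 224.2 rad/s; P_out = τω = 46.8 × 224.2 = 10493 W
P_in = V·I = 180 × 69.8 = 12564 W
η = P_out / P_in = 10493 / 12564 = 0.835 = 83.5%

83.5 %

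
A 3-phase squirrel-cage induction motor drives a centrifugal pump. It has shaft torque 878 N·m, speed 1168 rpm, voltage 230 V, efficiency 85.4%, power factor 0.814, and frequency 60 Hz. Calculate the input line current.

388 A

ω = 2π×1168/60 = 122.3 rad/s; P_out = τω = 878 × 122.3 = 107379 W
P_in = P_out / η = 107379 / 0.854 = 125737 W
I_L = P_in / (√3·V_L·cosφ) = 125737 / (1.732 × 230 × 0.814) = 388 A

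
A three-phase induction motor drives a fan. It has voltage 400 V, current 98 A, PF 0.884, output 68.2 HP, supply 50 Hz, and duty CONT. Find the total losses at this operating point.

9140 W

P_in = √3·V·I·cosφ = 1.732×400×98×0.884 = 60019 W
P_out = 68.2×746 = 50877 W
Losses = P_in − P_out = 60019 − 50877 = 9142 W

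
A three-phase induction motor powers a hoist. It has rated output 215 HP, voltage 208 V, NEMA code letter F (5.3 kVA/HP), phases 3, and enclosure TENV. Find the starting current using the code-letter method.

S_LR = 5.3 × 215 = 1139.5 kVA
I_LR = S_LR/(√3·V_L) = 1139500/(1.732×208) = 3160 A

3160 A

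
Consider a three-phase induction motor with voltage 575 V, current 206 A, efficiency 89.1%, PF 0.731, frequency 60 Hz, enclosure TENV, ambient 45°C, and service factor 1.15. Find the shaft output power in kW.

134 kW

P_in = √3·V·I·cosφ = 1.732 × 575 × 206 × 0.731 = 149969 W
P_out = η·P_in = 0.891 × 149969 = 133622 W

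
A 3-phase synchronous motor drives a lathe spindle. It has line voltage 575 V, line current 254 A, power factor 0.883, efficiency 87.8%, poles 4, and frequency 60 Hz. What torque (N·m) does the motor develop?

P_in = √3·V·I·cosφ = 1.732 × 575 × 254 × 0.883 = 223362 W
P_out = η·P_in = 0.878 × 223362 = 196112 W
n = n_s = 120×60/4 = 1800 rpm (synchronous)
ω = 2π×1800/60 = 188.5 rad/s
τ = P_out/ω = 196112/188.5 = 1040 N·m

1040 N·m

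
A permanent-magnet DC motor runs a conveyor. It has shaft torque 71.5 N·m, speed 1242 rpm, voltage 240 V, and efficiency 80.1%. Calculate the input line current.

ω = 2π×1242/60 = 130.1 rad/s; P_out = τω = 71.5 × 130.1 = 9302 W
P_in = P_out / η = 9302 / 0.801 = 11613 W
I = P_in / V = 11613 / 240 = 48.4 A

48.4 A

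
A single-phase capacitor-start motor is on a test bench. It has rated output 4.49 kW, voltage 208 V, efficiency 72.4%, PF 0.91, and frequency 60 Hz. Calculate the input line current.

P_out = 4.49 kW = 4490 W
P_in = P_out / η = 4490 / 0.724 = 6202 W
I = P_in / (V·cosφ) = 6202 / (208 × 0.91) = 32.8 A

32.8 A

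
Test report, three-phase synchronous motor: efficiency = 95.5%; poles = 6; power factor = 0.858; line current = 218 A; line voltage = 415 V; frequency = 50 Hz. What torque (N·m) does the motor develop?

P_in = √3·V·I·cosφ = 1.732 × 415 × 218 × 0.858 = 134443 W
P_out = η·P_in = 0.955 × 134443 = 128393 W
n = n_s = 120×50/6 = 1000 rpm (synchronous)
ω = 2π×1000/60 = 104.7 rad/s
τ = P_out/ω = 128393/104.7 = 1230 N·m

1230 N·m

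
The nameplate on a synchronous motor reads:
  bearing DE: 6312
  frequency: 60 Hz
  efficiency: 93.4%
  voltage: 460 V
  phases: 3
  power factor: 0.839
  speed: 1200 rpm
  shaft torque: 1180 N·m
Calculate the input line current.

ω = 2π×1200/60 = 125.7 rad/s; P_out = τω = 1180 × 125.7 = 148326 W
P_in = P_out / η = 148326 / 0.934 = 158807 W
I_L = P_in / (√3·V_L·cosφ) = 158807 / (1.732 × 460 × 0.839) = 238 A

238 A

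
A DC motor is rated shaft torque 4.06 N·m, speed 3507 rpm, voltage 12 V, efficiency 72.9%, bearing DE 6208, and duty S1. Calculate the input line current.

ω = 2π×3507/60 = 367.3 rad/s; P_out = τω = 4.06 × 367.3 = 1491 W
P_in = P_out / η = 1491 / 0.729 = 2045 W
I = P_in / V = 2045 / 12 = 170 A

170 A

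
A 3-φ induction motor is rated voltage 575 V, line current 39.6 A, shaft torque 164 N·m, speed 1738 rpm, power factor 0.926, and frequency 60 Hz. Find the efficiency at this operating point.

81.7 %

ω = 2π × 1738/60 = 182 rad/s; P_out = τω = 164 × 182 = 29848 W
P_in = √3·V_L·I_L·cosφ = 1.732 × 575 × 39.6 × 0.926 = 36519 W
η = P_out / P_in = 29848 / 36519 = 0.817 = 81.7%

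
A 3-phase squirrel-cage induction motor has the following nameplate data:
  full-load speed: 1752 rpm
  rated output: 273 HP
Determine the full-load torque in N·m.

P_out = 273 × 746 = 203658 W
ω = 2π × 1752/60 = 183.5 rad/s
τ = P_out/ω = 203658/183.5 = 1110 N·m

1110 N·m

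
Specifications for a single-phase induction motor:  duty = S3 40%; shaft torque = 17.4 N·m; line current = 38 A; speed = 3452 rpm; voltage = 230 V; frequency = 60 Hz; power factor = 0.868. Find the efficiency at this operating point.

ω = 2π × 3452/60 = 361.5 rad/s; P_out = τω = 17.4 × 361.5 = 6290 W
P_in = V·I·cosφ = 230 × 38 × 0.868 = 7586 W
η = P_out / P_in = 6290 / 7586 = 0.829 = 82.9%

82.9 %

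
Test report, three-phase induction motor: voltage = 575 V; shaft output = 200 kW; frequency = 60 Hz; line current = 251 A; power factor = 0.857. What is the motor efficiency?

P_out = 200 kW = 200000 W
P_in = √3·V_L·I_L·cosφ = 1.732 × 575 × 251 × 0.857 = 214225 W
η = P_out / P_in = 200000 / 214225 = 0.934 = 93.4%

93.4 %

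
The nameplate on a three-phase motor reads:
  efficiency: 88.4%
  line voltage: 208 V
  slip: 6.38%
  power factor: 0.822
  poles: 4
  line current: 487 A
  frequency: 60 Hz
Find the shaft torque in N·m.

P_in = √3·V·I·cosφ = 1.732 × 208 × 487 × 0.822 = 144216 W
P_out = η·P_in = 0.884 × 144216 = 127487 W
n_s = 120×60/4 = 1800 rpm; n = 1800×(1−0.0638) = 1685 rpm
ω = 2π×1685/60 = 176.5 rad/s
τ = P_out/ω = 127487/176.5 = 722 N·m

722 N·m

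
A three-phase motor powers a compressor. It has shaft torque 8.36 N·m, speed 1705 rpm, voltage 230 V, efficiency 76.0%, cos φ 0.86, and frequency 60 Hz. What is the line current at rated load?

ω = 2π×1705/60 = 178.5 rad/s; P_out = τω = 8.36 × 178.5 = 1492 W
P_in = P_out / η = 1492 / 0.760 = 1963 W
I_L = P_in / (√3·V_L·cosφ) = 1963 / (1.732 × 230 × 0.86) = 5.73 A

5.73 A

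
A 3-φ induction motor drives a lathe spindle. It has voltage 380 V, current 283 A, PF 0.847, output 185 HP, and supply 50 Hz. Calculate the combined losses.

19.8 kW

P_in = √3·V·I·cosφ = 1.732×380×283×0.847 = 157762 W
P_out = 185×746 = 138010 W
Losses = P_in − P_out = 157762 − 138010 = 19752 W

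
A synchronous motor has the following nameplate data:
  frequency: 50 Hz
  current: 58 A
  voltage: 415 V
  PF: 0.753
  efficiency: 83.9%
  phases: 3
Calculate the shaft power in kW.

P_in = √3·V·I·cosφ = 1.732 × 415 × 58 × 0.753 = 31392 W
P_out = η·P_in = 0.839 × 31392 = 26338 W

26.3 kW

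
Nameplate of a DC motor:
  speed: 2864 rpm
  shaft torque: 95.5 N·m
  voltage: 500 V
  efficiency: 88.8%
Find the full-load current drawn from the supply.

ω = 2π×2864/60 = 299.9 rad/s; P_out = τω = 95.5 × 299.9 = 28640 W
P_in = P_out / η = 28640 / 0.888 = 32252 W
I = P_in / V = 32252 / 500 = 64.5 A

64.5 A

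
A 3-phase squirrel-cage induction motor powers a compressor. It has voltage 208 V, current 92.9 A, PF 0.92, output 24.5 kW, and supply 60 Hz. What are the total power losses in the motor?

P_in = √3·V·I·cosφ = 1.732×208×92.9×0.92 = 30790 W
P_out = 24500 W
Losses = P_in − P_out = 30790 − 24500 = 6290 W

6290 W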